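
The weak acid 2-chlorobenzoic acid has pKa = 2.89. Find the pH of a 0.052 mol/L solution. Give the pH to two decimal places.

pH = 2.12

ClC6H4COOH ⇌ ClC6H4COO- + H+
Ka = 10^(−2.89) = 1.29 × 10^-3
Let x = [H+] at equilibrium. Ka = x²/(0.052 − x).
x is not negligible relative to C₀; solve x² + 0.00129·x − 6.71e-05 = 0.
x = (−Ka + √(Ka² + 4·Ka·C₀))/2 = 7.57 × 10^-3 M
pH = −log[H+] = −log(7.57 × 10^-3) = 2.12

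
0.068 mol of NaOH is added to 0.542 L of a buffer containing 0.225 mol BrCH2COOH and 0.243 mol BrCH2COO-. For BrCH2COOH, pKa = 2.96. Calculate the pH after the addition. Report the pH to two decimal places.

pH = 3.26

After neutralization: n(BrCH2COOH) = 0.157 mol, n(BrCH2COO-) = 0.311 mol.
Henderson–Hasselbalch with mole ratio 0.311/0.157: pH = 2.96 + (+0.297)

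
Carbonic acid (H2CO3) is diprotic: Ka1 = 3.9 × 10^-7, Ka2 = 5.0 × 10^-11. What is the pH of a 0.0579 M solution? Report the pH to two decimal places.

Ka1 ≫ Ka2, so treat the first dissociation as the only significant source of H+.
Ka1 = x²/(0.0579 − x) = 3.9 × 10^-7
x ≈ √(3.9 × 10^-7 × 0.0579) = 1.50 × 10^-4 M
pH = −log(1.50 × 10^-4) = 3.82

pH = 3.82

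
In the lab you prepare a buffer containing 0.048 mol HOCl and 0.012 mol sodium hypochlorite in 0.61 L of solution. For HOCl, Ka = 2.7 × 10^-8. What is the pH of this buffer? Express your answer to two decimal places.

pH = 6.97

pKa = −log(2.7 × 10^-8) = 7.569
pH = pKa + log([A⁻]/[HA]) = 7.569 + log(0.012/0.048)
pH = 7.569 + (-0.602) = 6.97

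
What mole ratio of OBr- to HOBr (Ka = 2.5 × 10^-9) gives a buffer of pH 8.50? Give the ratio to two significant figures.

ratio = 0.79

pKa = -log(2.5 × 10^-9) = 8.602
pH = pKa + log(r) ⇒ log(r) = 8.50 − 8.602 = -0.102
r = [OBr-]/[HOBr] = 10^(-0.102) = 0.791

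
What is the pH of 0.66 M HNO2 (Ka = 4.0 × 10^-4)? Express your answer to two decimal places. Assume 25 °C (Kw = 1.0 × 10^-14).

pH = 1.79

HNO2 ⇌ NO2- + H+
Ka = [H+]²/(0.66 − [H+]) = 4.0 × 10^-4
Since Ka ≪ C₀, [H+] ≈ √(Ka·C₀) = 1.62 × 10^-2 M.
([H+]/C₀ = 2.5% < 5%, so the approximation holds.)
pH = −log[H+] = −log(1.62 × 10^-2) = 1.79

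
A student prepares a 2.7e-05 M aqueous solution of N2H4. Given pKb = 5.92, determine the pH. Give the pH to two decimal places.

N2H4 + H2O ⇌ N2H5+ + OH-
Kb = 10^(−5.92) = 1.20 × 10^-6
Kb = x²/(2.7e-05 − x) = 1.20 × 10^-6
The 5% rule fails; solving x² + Kb·x − Kb·C₀ = 0 exactly:
x = (−Kb + √(Kb² + 4·Kb·C₀))/2 = 5.12 × 10^-6 M
pOH = 5.29, so pH = 14.00 − pOH = 8.71

pH = 8.71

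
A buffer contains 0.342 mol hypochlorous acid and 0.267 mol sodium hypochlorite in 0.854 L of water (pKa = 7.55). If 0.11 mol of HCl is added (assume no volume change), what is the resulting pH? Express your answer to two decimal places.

Added H+ converts OCl- to HOCl: HOCl → 0.452 mol, OCl- → 0.157 mol.
pH = pKa + log([A⁻]/[HA]) = 7.55 + log(0.157/0.452) = 7.55 -0.459

pH = 7.09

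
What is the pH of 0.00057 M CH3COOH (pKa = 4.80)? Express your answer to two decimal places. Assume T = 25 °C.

CH3COOH ⇌ CH3COO- + H+
Ka = 10^(−4.80) = 1.58 × 10^-5
From the ICE table, Ka = x²/(0.00057 − x) = 1.58 × 10^-5.
x is not negligible relative to C₀; solve x² + 1.58e-05·x − 9.01e-09 = 0.
x = (−Ka + √(Ka² + 4·Ka·C₀))/2 = 8.73 × 10^-5 M
pH = −log[H+] = −log(8.73 × 10^-5) = 4.06

pH = 4.06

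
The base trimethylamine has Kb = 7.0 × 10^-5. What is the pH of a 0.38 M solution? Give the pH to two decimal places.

pH = 11.71

(CH3)3N + H2O ⇌ (CH3)3NH+ + OH-
From the ICE table, Kb = [OH-]²/(0.38 − [OH-]) = 7.0 × 10^-5.
Neglecting [OH-] in the denominator: [OH-] = √(7.0 × 10^-5 × 0.38) = 5.16 × 10^-3 M
pOH = 2.29, so pH = 14.00 − pOH = 11.71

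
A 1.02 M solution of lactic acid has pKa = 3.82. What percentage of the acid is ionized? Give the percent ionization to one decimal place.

1.2%

CH3CH(OH)COOH ⇌ CH3CH(OH)COO- + H+; let x = [H+] at equilibrium.
Ka = 10^(−3.82) = 1.51 × 10^-4
x ≈ √(Ka·C₀) = √(1.51 × 10^-4 × 1.02) = 1.24 × 10^-2 M
% ionization = x/C₀ × 100% = 1.24 × 10^-2/1.02 × 100% = 1.2%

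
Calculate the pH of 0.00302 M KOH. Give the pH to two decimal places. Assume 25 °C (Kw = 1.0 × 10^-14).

KOH is a strong base; [OH-] = 0.00302 M.
pOH = -log(0.00302) = 2.52
pH = 14.00 - 2.52 = 11.48

pH = 11.48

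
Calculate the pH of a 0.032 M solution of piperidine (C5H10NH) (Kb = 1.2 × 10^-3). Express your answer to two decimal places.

C5H10NH + H2O ⇌ C5H10NH2+ + OH-
From the ICE table, Kb = x²/(0.032 − x) = 1.2 × 10^-3.
The 5% rule fails; solving x² + Kb·x − Kb·C₀ = 0 exactly:
x = (−Kb + √(Kb² + 4·Kb·C₀))/2 = 5.63 × 10^-3 M
pOH = −log(5.63 × 10^-3) = 2.25; pH = 14.00 − 2.25 = 11.75

pH = 11.75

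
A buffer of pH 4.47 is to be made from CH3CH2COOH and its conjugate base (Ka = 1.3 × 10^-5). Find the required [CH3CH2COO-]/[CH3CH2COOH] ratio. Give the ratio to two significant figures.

ratio = 0.38

pKa = -log(1.3 × 10^-5) = 4.886
pH = pKa + log(r) ⇒ log(r) = 4.47 − 4.886 = -0.416
r = [CH3CH2COO-]/[CH3CH2COOH] = 10^(-0.416) = 0.384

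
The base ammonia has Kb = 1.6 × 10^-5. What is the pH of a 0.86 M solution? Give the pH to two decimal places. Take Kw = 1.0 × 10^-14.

pH = 11.57

NH3 + H2O ⇌ NH4+ + OH-
Kb = [OH-]²/(0.86 − [OH-]) = 1.6 × 10^-5
Since Kb ≪ C₀, [OH-] ≈ √(Kb·C₀) = 3.71 × 10^-3 M.
pOH = 2.43, so pH = 14.00 − pOH = 11.57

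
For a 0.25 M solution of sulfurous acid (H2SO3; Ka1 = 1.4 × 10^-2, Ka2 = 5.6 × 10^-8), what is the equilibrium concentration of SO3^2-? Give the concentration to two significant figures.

5.6 × 10^-8 M

First ionization gives [H+] ≈ [HSO3-] = 5.26 × 10^-2 M.
Second step: Ka2 = [H+][SO3^2-]/[HSO3-] ≈ [SO3^2-] (since [H+] ≈ [HSO3-]).
So [SO3^2-] ≈ Ka2.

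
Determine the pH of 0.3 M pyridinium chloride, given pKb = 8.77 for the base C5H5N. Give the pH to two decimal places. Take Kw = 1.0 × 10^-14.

C5H5NH+ is the conjugate acid of the weak base C5H5N.
Kb = 10^(−8.77) = 1.70 × 10^-9
Ka = Kw/Kb = 1.0×10^-14 / 1.70 × 10^-9 = 5.88 × 10^-6
Ka = [H+]²/(0.3 − [H+]) = 5.88 × 10^-6
Since Ka ≪ C₀, [H+] ≈ √(Ka·C₀) = 1.33 × 10^-3 M.
([H+]/C₀ = 0.44% < 5%, so the approximation holds.)
pH = −log[H+] = −log(1.33 × 10^-3) = 2.88

pH = 2.88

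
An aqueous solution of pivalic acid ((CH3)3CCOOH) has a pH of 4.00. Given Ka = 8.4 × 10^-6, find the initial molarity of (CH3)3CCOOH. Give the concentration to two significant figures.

[H+] = 10^(-4.00) = 1.00 × 10^-4 M = x
Ka = x²/(C₀ − x) ⇒ C₀ = x + x²/Ka
C₀ = 1.00 × 10^-4 + (1.00 × 10^-4)²/(8.4 × 10^-6) = 1.29 × 10^-3 M

C₀ = 1.3 × 10^-3 M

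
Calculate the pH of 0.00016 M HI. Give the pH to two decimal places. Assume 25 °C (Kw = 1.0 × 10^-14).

pH = 3.80

HI is a strong acid and dissociates completely, so [H+] = 0.00016 M.
pH = -log(0.00016) = 3.80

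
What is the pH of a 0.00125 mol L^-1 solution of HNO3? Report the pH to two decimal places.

HNO3 is a strong acid and dissociates completely, so [H+] = 0.00125 M.
pH = -log(0.00125) = 2.90

pH = 2.90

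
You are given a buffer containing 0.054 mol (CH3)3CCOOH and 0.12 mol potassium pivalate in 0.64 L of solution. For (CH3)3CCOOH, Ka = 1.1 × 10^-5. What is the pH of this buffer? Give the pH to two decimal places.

pKa = −log(1.1 × 10^-5) = 4.959
pH = pKa + log([A⁻]/[HA]) = 4.959 + log(0.12/0.054)
pH = 4.959 + (+0.347) = 5.31

pH = 5.31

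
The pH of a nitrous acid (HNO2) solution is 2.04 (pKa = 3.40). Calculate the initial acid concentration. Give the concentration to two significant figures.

C₀ = 2.2 × 10^-1 M

[H+] = 10^(-2.04) = 9.12 × 10^-3 M = x
Ka = 10^(−3.40) = 3.98 × 10^-4
Ka = x²/(C₀ − x) ⇒ C₀ = x + x²/Ka
C₀ = 9.12 × 10^-3 + (9.12 × 10^-3)²/(3.98 × 10^-4) = 2.18 × 10^-1 M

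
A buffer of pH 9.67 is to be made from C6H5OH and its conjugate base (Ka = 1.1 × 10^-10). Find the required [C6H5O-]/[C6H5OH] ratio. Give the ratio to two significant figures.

ratio = 0.51

pKa = -log(1.1 × 10^-10) = 9.959
pH = pKa + log(r) ⇒ log(r) = 9.67 − 9.959 = -0.289
r = [C6H5O-]/[C6H5OH] = 10^(-0.289) = 0.514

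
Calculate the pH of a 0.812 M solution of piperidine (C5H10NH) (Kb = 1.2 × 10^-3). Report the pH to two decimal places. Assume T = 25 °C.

pH = 12.49

C5H10NH + H2O ⇌ C5H10NH2+ + OH-
From the ICE table, Kb = x²/(0.812 − x) = 1.2 × 10^-3.
Since Kb ≪ C₀, x ≈ √(Kb·C₀) = 3.12 × 10^-2 M.
(x/C₀ = 3.8% < 5%, so the approximation holds.)
pOH = 1.51, so pH = 14.00 − pOH = 12.49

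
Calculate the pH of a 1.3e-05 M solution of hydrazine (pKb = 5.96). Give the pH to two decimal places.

pH = 8.51

N2H4 + H2O ⇌ N2H5+ + OH-
Kb = 10^(−5.96) = 1.10 × 10^-6
Let x = [OH-] at equilibrium. Kb = x²/(1.3e-05 − x).
x is not negligible relative to C₀; solve x² + 1.1e-06·x − 1.43e-11 = 0.
x = [−1.1e-06 + √(1.1e-06² + 5.72e-11)]/2 = 3.27 × 10^-6 M
pOH = 5.49, so pH = 14.00 − pOH = 8.51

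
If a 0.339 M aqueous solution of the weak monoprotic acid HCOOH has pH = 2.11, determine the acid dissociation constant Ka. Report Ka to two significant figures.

Ka = 1.8 × 10^-4

[H+] = 10^(-2.11) = 7.76 × 10^-3 M
At equilibrium [HA] = 0.339 − 7.76 × 10^-3 = 3.31 × 10^-1 M
Ka = [H+][A-]/[HA] = (7.76 × 10^-3)² / 3.31 × 10^-1 = 1.8 × 10^-4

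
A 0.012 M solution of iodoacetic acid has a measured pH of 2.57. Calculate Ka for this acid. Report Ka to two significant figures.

Ka = 7.8 × 10^-4

[H+] = 10^(-2.57) = 2.69 × 10^-3 M
At equilibrium [HA] = 0.012 − 2.69 × 10^-3 = 9.31 × 10^-3 M
Ka = [H+][A-]/[HA] = (2.69 × 10^-3)² / 9.31 × 10^-3 = 7.8 × 10^-4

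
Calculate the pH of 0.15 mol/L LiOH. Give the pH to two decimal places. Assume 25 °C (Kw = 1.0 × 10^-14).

pH = 13.18

LiOH is a strong base; [OH-] = 0.15 M.
pOH = -log(0.15) = 0.82
pH = 14.00 - 0.82 = 13.18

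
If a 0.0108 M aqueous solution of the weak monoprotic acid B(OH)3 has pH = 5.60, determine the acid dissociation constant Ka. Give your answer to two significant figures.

[H+] = 10^(-5.60) = 2.51 × 10^-6 M
At equilibrium [HA] = 0.0108 − 2.51 × 10^-6 = 1.08 × 10^-2 M
Ka = [H+][A-]/[HA] = (2.51 × 10^-6)² / 1.08 × 10^-2 = 5.8 × 10^-10

Ka = 5.8 × 10^-10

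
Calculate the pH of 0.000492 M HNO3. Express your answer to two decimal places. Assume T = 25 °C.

HNO3 is a strong acid and dissociates completely, so [H+] = 0.000492 M.
pH = -log(0.000492) = 3.31

pH = 3.31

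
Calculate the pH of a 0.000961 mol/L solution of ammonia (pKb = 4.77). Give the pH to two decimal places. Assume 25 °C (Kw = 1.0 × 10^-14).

pH = 10.08

NH3 + H2O ⇌ NH4+ + OH-
Kb = 10^(−4.77) = 1.70 × 10^-5
Let x = [OH-] at equilibrium. Kb = x²/(0.000961 − x).
The 5% rule fails; solving x² + Kb·x − Kb·C₀ = 0 exactly:
x = (−Kb + √(Kb² + 4·Kb·C₀))/2 = 1.20 × 10^-4 M
pOH = −log(1.20 × 10^-4) = 3.92; pH = 14.00 − 3.92 = 10.08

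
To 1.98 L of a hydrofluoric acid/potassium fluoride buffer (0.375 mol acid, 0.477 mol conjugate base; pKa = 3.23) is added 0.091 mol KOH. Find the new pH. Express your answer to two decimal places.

After neutralization: n(HF) = 0.284 mol, n(F-) = 0.568 mol.
Henderson–Hasselbalch with mole ratio 0.568/0.284: pH = 3.23 + (+0.301)

pH = 3.53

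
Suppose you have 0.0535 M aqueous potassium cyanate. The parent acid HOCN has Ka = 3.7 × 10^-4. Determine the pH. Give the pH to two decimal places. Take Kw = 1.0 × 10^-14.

OCN- is the conjugate base of the weak acid HOCN.
Kb = Kw/Ka = 1.0×10^-14 / 3.7 × 10^-4 = 2.70 × 10^-11
Kb = [OH-]²/(0.0535 − [OH-]) = 2.70 × 10^-11
Neglecting [OH-] in the denominator: [OH-] = √(2.70 × 10^-11 × 0.0535) = 1.20 × 10^-6 M
([OH-]/C₀ = 0.0022% < 5%, so the approximation holds.)
pOH = 5.92, so pH = 14.00 − pOH = 8.08

pH = 8.08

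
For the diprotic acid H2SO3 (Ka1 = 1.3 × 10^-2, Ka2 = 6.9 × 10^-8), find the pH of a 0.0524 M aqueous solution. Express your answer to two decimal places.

pH = 1.69

Ka1 ≫ Ka2, so treat the first dissociation as the only significant source of H+.
Ka1 = x²/(0.0524 − x) = 1.3 × 10^-2
Solving the quadratic: x = (−Ka1 + √(Ka1² + 4·Ka1·C₀))/2 = 2.04 × 10^-2 M
pH = −log(2.04 × 10^-2) = 1.69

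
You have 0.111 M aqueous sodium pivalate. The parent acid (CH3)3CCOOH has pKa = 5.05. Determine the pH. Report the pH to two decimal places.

pH = 9.05

(CH3)3CCOO- is the conjugate base of the weak acid (CH3)3CCOOH.
Ka = 10^(−5.05) = 8.91 × 10^-6
Kb = Kw/Ka = 1.0×10^-14 / 8.91 × 10^-6 = 1.12 × 10^-9
Kb = x²/(0.111 − x) = 1.12 × 10^-9
Assume x ≪ 0.111: x ≈ √(1.12 × 10^-9 × 0.111) = 1.11 × 10^-5 M
(x/C₀ = 0.01% < 5%, so the approximation holds.)
pOH = −log(1.11 × 10^-5) = 4.95; pH = 14.00 − 4.95 = 9.05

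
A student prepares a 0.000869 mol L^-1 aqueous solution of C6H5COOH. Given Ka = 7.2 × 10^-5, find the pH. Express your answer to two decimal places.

C6H5COOH ⇌ C6H5COO- + H+
Let x = [H+] at equilibrium. Ka = x²/(0.000869 − x).
x is not negligible relative to C₀; solve x² + 7.2e-05·x − 6.26e-08 = 0.
x = [−7.2e-05 + √(7.2e-05² + 2.5e-07)]/2 = 2.17 × 10^-4 M
pH = −log[H+] = −log(2.17 × 10^-4) = 3.66

pH = 3.66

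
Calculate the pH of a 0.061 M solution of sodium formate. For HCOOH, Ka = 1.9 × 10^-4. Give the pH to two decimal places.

HCOO- is the conjugate base of the weak acid HCOOH.
Kb = Kw/Ka = 1.0×10^-14 / 1.9 × 10^-4 = 5.26 × 10^-11
Kb = x²/(0.061 − x) = 5.26 × 10^-11
Since Kb ≪ C₀, x ≈ √(Kb·C₀) = 1.79 × 10^-6 M.
pOH = 5.75, so pH = 14.00 − pOH = 8.25

pH = 8.25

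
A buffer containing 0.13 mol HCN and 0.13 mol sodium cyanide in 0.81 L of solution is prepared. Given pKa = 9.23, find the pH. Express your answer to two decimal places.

pH = pKa + log([A⁻]/[HA]) = 9.23 + log(0.13/0.13)
pH = 9.23 + (+0.000) = 9.23

pH = 9.23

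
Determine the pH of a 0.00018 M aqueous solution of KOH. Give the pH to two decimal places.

pH = 10.26

KOH is a strong base; [OH-] = 0.00018 M.
pOH = -log(0.00018) = 3.74
pH = 14.00 - 3.74 = 10.26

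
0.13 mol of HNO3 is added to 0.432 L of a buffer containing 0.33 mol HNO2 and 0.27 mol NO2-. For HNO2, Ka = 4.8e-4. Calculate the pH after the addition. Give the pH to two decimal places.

pH = 2.80

After neutralization: n(HNO2) = 0.46 mol, n(NO2-) = 0.14 mol.
pKa = −log(4.8 × 10^-4) = 3.319
pH = pKa + log(n_NO2-/n_HNO2) = 3.319 + log(0.14/0.46) = 3.319 + (-0.517)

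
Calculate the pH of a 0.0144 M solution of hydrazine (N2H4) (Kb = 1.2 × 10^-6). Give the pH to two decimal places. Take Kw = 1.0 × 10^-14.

pH = 10.12

N2H4 + H2O ⇌ N2H5+ + OH-
Kb = [OH-]²/(0.0144 − [OH-]) = 1.2 × 10^-6
Neglecting [OH-] in the denominator: [OH-] = √(1.2 × 10^-6 × 0.0144) = 1.31 × 10^-4 M
Check: 0.91% ionized — well under 5%, approximation valid.
pOH = 3.88, so pH = 14.00 − pOH = 10.12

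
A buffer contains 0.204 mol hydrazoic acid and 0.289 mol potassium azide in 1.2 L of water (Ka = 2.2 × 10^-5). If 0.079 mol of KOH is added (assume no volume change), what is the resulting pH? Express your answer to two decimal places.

pH = 5.13

OH- converts HN3 to N3-: HN3 → 0.125 mol, N3- → 0.368 mol.
pKa = −log(2.2 × 10^-5) = 4.658
pH = pKa + log(n_N3-/n_HN3) = 4.658 + log(0.368/0.125) = 4.658 + (+0.469)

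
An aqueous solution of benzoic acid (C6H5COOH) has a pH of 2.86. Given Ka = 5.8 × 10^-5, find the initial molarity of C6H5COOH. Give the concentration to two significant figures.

C₀ = 3.4 × 10^-2 M

[H+] = 10^(-2.86) = 1.38 × 10^-3 M = x
Ka = x²/(C₀ − x) ⇒ C₀ = x + x²/Ka
C₀ = 1.38 × 10^-3 + (1.38 × 10^-3)²/(5.8 × 10^-5) = 3.42 × 10^-2 M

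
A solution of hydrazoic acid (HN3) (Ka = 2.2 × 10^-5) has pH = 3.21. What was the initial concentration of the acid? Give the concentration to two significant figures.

C₀ = 1.8 × 10^-2 M

[H+] = 10^(-3.21) = 6.17 × 10^-4 M = x
Ka = x²/(C₀ − x) ⇒ C₀ = x + x²/Ka
C₀ = 6.17 × 10^-4 + (6.17 × 10^-4)²/(2.2 × 10^-5) = 1.79 × 10^-2 M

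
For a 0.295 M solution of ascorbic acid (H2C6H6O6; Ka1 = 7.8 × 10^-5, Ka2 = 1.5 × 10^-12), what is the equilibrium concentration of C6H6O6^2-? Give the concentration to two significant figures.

First ionization gives [H+] ≈ [HC6H6O6-] = 4.80 × 10^-3 M.
Second step: Ka2 = [H+][C6H6O6^2-]/[HC6H6O6-] ≈ [C6H6O6^2-] (since [H+] ≈ [HC6H6O6-]).
So [C6H6O6^2-] ≈ Ka2.

1.5 × 10^-12 M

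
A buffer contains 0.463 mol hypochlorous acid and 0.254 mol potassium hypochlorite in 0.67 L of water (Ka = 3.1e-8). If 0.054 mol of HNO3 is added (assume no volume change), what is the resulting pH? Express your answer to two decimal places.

pH = 7.10

Added H+ converts OCl- to HOCl: HOCl → 0.517 mol, OCl- → 0.2 mol.
pKa = −log(3.1 × 10^-8) = 7.509
Henderson–Hasselbalch with mole ratio 0.2/0.517: pH = 7.509 + (-0.412)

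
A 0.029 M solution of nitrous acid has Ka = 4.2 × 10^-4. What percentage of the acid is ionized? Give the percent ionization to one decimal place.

HNO2 ⇌ NO2- + H+; let x = [H+] at equilibrium.
Ka = x²/(C₀ − x); solving the quadratic gives x = 3.29 × 10^-3 M.
Fraction ionized = 3.29 × 10^-3 / 0.029 = 0.1134 → 11.3%

11.3%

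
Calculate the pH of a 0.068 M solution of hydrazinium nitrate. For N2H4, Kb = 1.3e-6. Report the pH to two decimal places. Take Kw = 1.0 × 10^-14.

N2H5+ is the conjugate acid of the weak base N2H4.
Ka = Kw/Kb = 1.0×10^-14 / 1.3 × 10^-6 = 7.69 × 10^-9
Ka = [H+]²/(0.068 − [H+]) = 7.69 × 10^-9
Since Ka ≪ C₀, [H+] ≈ √(Ka·C₀) = 2.29 × 10^-5 M.
Check: 0.034% ionized — well under 5%, approximation valid.
pH = −log[H+] = −log(2.29 × 10^-5) = 4.64

pH = 4.64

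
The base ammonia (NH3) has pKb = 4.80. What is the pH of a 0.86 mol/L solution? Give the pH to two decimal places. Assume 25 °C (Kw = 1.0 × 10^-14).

pH = 11.57

NH3 + H2O ⇌ NH4+ + OH-
Kb = 10^(−4.80) = 1.58 × 10^-5
From the ICE table, Kb = [OH-]²/(0.86 − [OH-]) = 1.58 × 10^-5.
Assume [OH-] ≪ 0.86: [OH-] ≈ √(1.58 × 10^-5 × 0.86) = 3.69 × 10^-3 M
([OH-]/C₀ = 0.43% < 5%, so the approximation holds.)
pOH = 2.43, so pH = 14.00 − pOH = 11.57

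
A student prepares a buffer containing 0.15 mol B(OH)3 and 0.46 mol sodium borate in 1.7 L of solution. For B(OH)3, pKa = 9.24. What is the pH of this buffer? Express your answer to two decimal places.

pH = 9.73

pH = pKa + log([A⁻]/[HA]) = 9.24 + log(0.46/0.15)
pH = 9.24 + (+0.487) = 9.73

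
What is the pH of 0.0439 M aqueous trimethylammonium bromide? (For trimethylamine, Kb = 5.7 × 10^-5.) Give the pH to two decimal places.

(CH3)3NH+ is the conjugate acid of the weak base (CH3)3N.
Ka = Kw/Kb = 1.0×10^-14 / 5.7 × 10^-5 = 1.75 × 10^-10
Ka = [H+]²/(0.0439 − [H+]) = 1.75 × 10^-10
Since Ka ≪ C₀, [H+] ≈ √(Ka·C₀) = 2.77 × 10^-6 M.
Check: 0.0063% ionized — well under 5%, approximation valid.
pH = −log[H+] = −log(2.77 × 10^-6) = 5.56

pH = 5.56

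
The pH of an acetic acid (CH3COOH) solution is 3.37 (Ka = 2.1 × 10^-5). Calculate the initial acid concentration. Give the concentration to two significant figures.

C₀ = 9.1 × 10^-3 M

[H+] = 10^(-3.37) = 4.27 × 10^-4 M = x
Ka = x²/(C₀ − x) ⇒ C₀ = x + x²/Ka
C₀ = 4.27 × 10^-4 + (4.27 × 10^-4)²/(2.1 × 10^-5) = 9.11 × 10^-3 M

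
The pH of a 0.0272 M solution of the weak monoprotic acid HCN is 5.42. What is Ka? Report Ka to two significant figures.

[H+] = 10^(-5.42) = 3.80 × 10^-6 M
At equilibrium [HA] = 0.0272 − 3.80 × 10^-6 = 2.72 × 10^-2 M
Ka = [H+][A-]/[HA] = (3.80 × 10^-6)² / 2.72 × 10^-2 = 5.3 × 10^-10

Ka = 5.3 × 10^-10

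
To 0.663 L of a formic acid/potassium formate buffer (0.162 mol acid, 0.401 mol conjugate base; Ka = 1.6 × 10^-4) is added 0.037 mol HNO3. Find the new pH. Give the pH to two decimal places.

After neutralization: n(HCOOH) = 0.199 mol, n(HCOO-) = 0.364 mol.
pKa = −log(1.6 × 10^-4) = 3.796
pH = pKa + log([A⁻]/[HA]) = 3.796 + log(0.364/0.199) = 3.796 +0.262

pH = 4.06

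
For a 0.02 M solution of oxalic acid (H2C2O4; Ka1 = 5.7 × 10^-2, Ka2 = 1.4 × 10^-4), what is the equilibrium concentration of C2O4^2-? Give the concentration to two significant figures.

1.4 × 10^-4 M

First ionization gives [H+] ≈ [HC2O4-] = 1.57 × 10^-2 M.
Second step: Ka2 = [H+][C2O4^2-]/[HC2O4-] ≈ [C2O4^2-] (since [H+] ≈ [HC2O4-]).
So [C2O4^2-] ≈ Ka2.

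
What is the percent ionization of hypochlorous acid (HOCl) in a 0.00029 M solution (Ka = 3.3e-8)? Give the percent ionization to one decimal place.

1.1%

HOCl ⇌ OCl- + H+; let x = [H+] at equilibrium.
x ≈ √(Ka·C₀) = √(3.3 × 10^-8 × 0.00029) = 3.09 × 10^-6 M
Fraction ionized = 3.09 × 10^-6 / 0.00029 = 0.0107 → 1.1%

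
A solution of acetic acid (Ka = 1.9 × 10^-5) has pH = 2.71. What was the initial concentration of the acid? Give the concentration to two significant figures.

[H+] = 10^(-2.71) = 1.95 × 10^-3 M = x
Ka = x²/(C₀ − x) ⇒ C₀ = x + x²/Ka
C₀ = 1.95 × 10^-3 + (1.95 × 10^-3)²/(1.9 × 10^-5) = 2.02 × 10^-1 M

C₀ = 2.0 × 10^-1 M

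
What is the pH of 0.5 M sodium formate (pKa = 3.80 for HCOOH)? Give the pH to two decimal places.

HCOO- is the conjugate base of the weak acid HCOOH.
Ka = 10^(−3.80) = 1.58 × 10^-4
Kb = Kw/Ka = 1.0×10^-14 / 1.58 × 10^-4 = 6.33 × 10^-11
From the ICE table, Kb = [OH-]²/(0.5 − [OH-]) = 6.33 × 10^-11.
Neglecting [OH-] in the denominator: [OH-] = √(6.33 × 10^-11 × 0.5) = 5.63 × 10^-6 M
pOH = 5.25, so pH = 14.00 − pOH = 8.75

pH = 8.75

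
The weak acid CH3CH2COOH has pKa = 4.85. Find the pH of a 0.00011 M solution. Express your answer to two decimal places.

CH3CH2COOH ⇌ CH3CH2COO- + H+
Ka = 10^(−4.85) = 1.41 × 10^-5
Ka = x²/(0.00011 − x) = 1.41 × 10^-5
The 5% rule fails; solving x² + Ka·x − Ka·C₀ = 0 exactly:
x = [−1.41e-05 + √(1.41e-05² + 6.2e-09)]/2 = 3.30 × 10^-5 M
pH = −log(3.30 × 10^-5) = 4.48

pH = 4.48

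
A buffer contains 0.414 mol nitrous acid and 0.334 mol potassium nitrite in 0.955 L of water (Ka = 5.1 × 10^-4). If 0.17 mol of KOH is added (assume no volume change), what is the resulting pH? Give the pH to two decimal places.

pH = 3.61

OH- converts HNO2 to NO2-: HNO2 → 0.244 mol, NO2- → 0.504 mol.
pKa = −log(5.1 × 10^-4) = 3.292
pH = pKa + log([A⁻]/[HA]) = 3.292 + log(0.504/0.244) = 3.292 +0.315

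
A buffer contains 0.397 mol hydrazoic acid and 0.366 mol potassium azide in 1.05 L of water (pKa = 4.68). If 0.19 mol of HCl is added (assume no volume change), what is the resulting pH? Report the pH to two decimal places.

Added H+ converts N3- to HN3: HN3 → 0.587 mol, N3- → 0.176 mol.
Henderson–Hasselbalch with mole ratio 0.176/0.587: pH = 4.68 + (-0.523)

pH = 4.16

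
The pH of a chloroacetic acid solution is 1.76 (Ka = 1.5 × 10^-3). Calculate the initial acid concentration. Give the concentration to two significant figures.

[H+] = 10^(-1.76) = 1.74 × 10^-2 M = x
Ka = x²/(C₀ − x) ⇒ C₀ = x + x²/Ka
C₀ = 1.74 × 10^-2 + (1.74 × 10^-2)²/(1.5 × 10^-3) = 2.19 × 10^-1 M

C₀ = 2.2 × 10^-1 M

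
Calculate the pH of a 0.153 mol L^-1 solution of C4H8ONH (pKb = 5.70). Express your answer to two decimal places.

C4H8ONH + H2O ⇌ C4H8ONH2+ + OH-
Kb = 10^(−5.70) = 2.00 × 10^-6
From the ICE table, Kb = [OH-]²/(0.153 − [OH-]) = 2.00 × 10^-6.
Since Kb ≪ C₀, [OH-] ≈ √(Kb·C₀) = 5.53 × 10^-4 M.
pOH = 3.26, so pH = 14.00 − pOH = 10.74

pH = 10.74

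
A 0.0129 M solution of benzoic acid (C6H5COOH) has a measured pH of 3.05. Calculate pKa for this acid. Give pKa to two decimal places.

pKa = 4.18

[H+] = 10^(-3.05) = 8.91 × 10^-4 M
At equilibrium [HA] = 0.0129 − 8.91 × 10^-4 = 1.20 × 10^-2 M
Ka = [H+][A-]/[HA] = (8.91 × 10^-4)² / 1.20 × 10^-2 = 6.62 × 10^-5
pKa = -log(6.62 × 10^-5) = 4.18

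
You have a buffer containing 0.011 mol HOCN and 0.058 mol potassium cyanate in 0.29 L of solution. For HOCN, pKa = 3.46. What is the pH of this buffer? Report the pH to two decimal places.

pH = 4.18

Using pH = pKa + log([base]/[acid]) with [base]/[acid] = 0.058/0.011:
pH = 3.46 + (+0.722) = 4.18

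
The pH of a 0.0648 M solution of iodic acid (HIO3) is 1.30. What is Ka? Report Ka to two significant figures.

[H+] = 10^(-1.30) = 5.01 × 10^-2 M
At equilibrium [HA] = 0.0648 − 5.01 × 10^-2 = 1.47 × 10^-2 M
Ka = [H+][A-]/[HA] = (5.01 × 10^-2)² / 1.47 × 10^-2 = 1.7 × 10^-1

Ka = 1.7 × 10^-1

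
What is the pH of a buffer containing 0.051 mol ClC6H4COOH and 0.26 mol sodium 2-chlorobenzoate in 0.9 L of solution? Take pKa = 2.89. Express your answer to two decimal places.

pH = 3.60

Henderson–Hasselbalch: pH = pKa + log([ClC6H4COO-]/[ClC6H4COOH]) = 2.89 + log(0.26/0.051)
pH = 2.89 + (+0.707) = 3.60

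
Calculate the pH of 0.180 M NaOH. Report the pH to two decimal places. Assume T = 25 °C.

NaOH is a strong base; [OH-] = 0.18 M.
pOH = -log(0.18) = 0.74
pH = 14.00 - 0.74 = 13.26

pH = 13.26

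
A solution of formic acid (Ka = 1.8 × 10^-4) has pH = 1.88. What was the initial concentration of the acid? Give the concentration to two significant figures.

[H+] = 10^(-1.88) = 1.32 × 10^-2 M = x
Ka = x²/(C₀ − x) ⇒ C₀ = x + x²/Ka
C₀ = 1.32 × 10^-2 + (1.32 × 10^-2)²/(1.8 × 10^-4) = 9.81 × 10^-1 M

C₀ = 9.8 × 10^-1 M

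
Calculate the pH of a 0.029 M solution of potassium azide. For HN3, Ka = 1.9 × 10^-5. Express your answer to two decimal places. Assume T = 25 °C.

N3- is the conjugate base of the weak acid HN3.
Kb = Kw/Ka = 1.0×10^-14 / 1.9 × 10^-5 = 5.26 × 10^-10
From the ICE table, Kb = x²/(0.029 − x) = 5.26 × 10^-10.
Assume x ≪ 0.029: x ≈ √(5.26 × 10^-10 × 0.029) = 3.91 × 10^-6 M
Check: 0.013% ionized — well under 5%, approximation valid.
pOH = 5.41, so pH = 14.00 − pOH = 8.59

pH = 8.59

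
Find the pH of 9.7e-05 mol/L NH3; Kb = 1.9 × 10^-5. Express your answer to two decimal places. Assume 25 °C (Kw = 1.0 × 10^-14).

NH3 + H2O ⇌ NH4+ + OH-
Let x = [OH-] at equilibrium. Kb = x²/(9.7e-05 − x).
x is not negligible relative to C₀; solve x² + 1.9e-05·x − 1.84e-09 = 0.
x = (−Kb + √(Kb² + 4·Kb·C₀))/2 = 3.45 × 10^-5 M
pOH = 4.46, so pH = 14.00 − pOH = 9.54

pH = 9.54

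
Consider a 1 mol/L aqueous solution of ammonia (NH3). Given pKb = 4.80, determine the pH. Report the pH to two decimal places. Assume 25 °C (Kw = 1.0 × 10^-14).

NH3 + H2O ⇌ NH4+ + OH-
Kb = 10^(−4.80) = 1.58 × 10^-5
From the ICE table, Kb = x²/(1 − x) = 1.58 × 10^-5.
Neglecting x in the denominator: x = √(1.58 × 10^-5 × 1) = 3.97 × 10^-3 M
Check: 0.4% ionized — well under 5%, approximation valid.
pOH = −log(3.97 × 10^-3) = 2.40; pH = 14.00 − 2.40 = 11.60

pH = 11.60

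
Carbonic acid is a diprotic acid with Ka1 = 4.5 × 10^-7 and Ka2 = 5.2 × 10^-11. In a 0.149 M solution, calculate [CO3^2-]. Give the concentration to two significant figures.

First ionization gives [H+] ≈ [HCO3-] = 2.59 × 10^-4 M.
Second step: Ka2 = [H+][CO3^2-]/[HCO3-] ≈ [CO3^2-] (since [H+] ≈ [HCO3-]).
So [CO3^2-] ≈ Ka2.

5.2 × 10^-11 M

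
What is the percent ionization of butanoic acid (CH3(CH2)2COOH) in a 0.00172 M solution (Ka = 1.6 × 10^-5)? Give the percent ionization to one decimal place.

CH3(CH2)2COOH ⇌ CH3(CH2)2COO- + H+; let x = [H+] at equilibrium.
Ka = x²/(C₀ − x); solving the quadratic gives x = 1.58 × 10^-4 M.
% ionization = x/C₀ × 100% = 1.58 × 10^-4/0.00172 × 100% = 9.2%

9.2%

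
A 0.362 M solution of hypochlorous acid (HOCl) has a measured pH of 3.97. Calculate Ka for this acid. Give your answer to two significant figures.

Ka = 3.2 × 10^-8

[H+] = 10^(-3.97) = 1.07 × 10^-4 M
At equilibrium [HA] = 0.362 − 1.07 × 10^-4 = 3.62 × 10^-1 M
Ka = [H+][A-]/[HA] = (1.07 × 10^-4)² / 3.62 × 10^-1 = 3.2 × 10^-8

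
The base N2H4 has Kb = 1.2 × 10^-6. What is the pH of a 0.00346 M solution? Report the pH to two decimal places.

pH = 9.81

N2H4 + H2O ⇌ N2H5+ + OH-
From the ICE table, Kb = x²/(0.00346 − x) = 1.2 × 10^-6.
Assume x ≪ 0.00346: x ≈ √(1.2 × 10^-6 × 0.00346) = 6.44 × 10^-5 M
(x/C₀ = 1.9% < 5%, so the approximation holds.)
pOH = 4.19, so pH = 14.00 − pOH = 9.81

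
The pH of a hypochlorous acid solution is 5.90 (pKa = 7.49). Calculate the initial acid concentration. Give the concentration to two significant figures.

C₀ = 5.0 × 10^-5 M

[H+] = 10^(-5.90) = 1.26 × 10^-6 M = x
Ka = 10^(−7.49) = 3.24 × 10^-8
Ka = x²/(C₀ − x) ⇒ C₀ = x + x²/Ka
C₀ = 1.26 × 10^-6 + (1.26 × 10^-6)²/(3.24 × 10^-8) = 5.03 × 10^-5 M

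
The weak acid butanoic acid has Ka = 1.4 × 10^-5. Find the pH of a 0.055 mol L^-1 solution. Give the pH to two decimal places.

CH3(CH2)2COOH ⇌ CH3(CH2)2COO- + H+
Ka = [H+]²/(0.055 − [H+]) = 1.4 × 10^-5
Assume [H+] ≪ 0.055: [H+] ≈ √(1.4 × 10^-5 × 0.055) = 8.77 × 10^-4 M
pH = −log[H+] = −log(8.77 × 10^-4) = 3.06

pH = 3.06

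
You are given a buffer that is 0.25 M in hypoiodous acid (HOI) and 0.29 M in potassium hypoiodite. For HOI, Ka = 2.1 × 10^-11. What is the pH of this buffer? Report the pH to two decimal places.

pH = 10.74

pKa = −log(2.1 × 10^-11) = 10.678
Henderson–Hasselbalch: pH = pKa + log([OI-]/[HOI]) = 10.678 + log(0.29/0.25)
pH = 10.678 + (+0.064) = 10.74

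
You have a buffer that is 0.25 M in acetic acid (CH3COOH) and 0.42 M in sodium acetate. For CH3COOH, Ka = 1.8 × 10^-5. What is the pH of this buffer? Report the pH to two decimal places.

pH = 4.97

pKa = −log(1.8 × 10^-5) = 4.745
Using pH = pKa + log([base]/[acid]) with [base]/[acid] = 0.42/0.25:
pH = 4.745 + (+0.225) = 4.97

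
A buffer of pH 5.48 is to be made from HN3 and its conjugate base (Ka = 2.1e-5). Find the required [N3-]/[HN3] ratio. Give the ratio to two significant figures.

pKa = -log(2.1 × 10^-5) = 4.678
pH = pKa + log(r) ⇒ log(r) = 5.48 − 4.678 = +0.802
r = [N3-]/[HN3] = 10^(+0.802) = 6.34

ratio = 6.3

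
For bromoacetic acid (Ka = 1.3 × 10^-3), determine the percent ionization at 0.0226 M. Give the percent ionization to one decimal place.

21.3%

BrCH2COOH ⇌ BrCH2COO- + H+; let x = [H+] at equilibrium.
Ka = x²/(C₀ − x); solving the quadratic gives x = 4.81 × 10^-3 M.
Fraction ionized = 4.81 × 10^-3 / 0.0226 = 0.2128 → 21.3%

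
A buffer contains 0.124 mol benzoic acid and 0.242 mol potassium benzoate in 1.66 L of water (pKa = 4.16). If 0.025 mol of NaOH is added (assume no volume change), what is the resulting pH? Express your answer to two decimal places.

pH = 4.59

OH- converts C6H5COOH to C6H5COO-: C6H5COOH → 0.099 mol, C6H5COO- → 0.267 mol.
Henderson–Hasselbalch with mole ratio 0.267/0.099: pH = 4.16 + (+0.431)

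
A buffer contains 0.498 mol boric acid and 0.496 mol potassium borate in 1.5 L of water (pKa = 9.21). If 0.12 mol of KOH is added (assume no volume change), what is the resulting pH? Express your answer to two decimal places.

After neutralization: n(B(OH)3) = 0.378 mol, n(B(OH)4-) = 0.616 mol.
Henderson–Hasselbalch with mole ratio 0.616/0.378: pH = 9.21 + (+0.212)

pH = 9.42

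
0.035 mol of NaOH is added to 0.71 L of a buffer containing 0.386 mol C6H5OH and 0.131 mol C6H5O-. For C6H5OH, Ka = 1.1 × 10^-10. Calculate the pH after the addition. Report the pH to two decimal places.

pH = 9.63

OH- converts C6H5OH to C6H5O-: C6H5OH → 0.351 mol, C6H5O- → 0.166 mol.
pKa = −log(1.1 × 10^-10) = 9.959
pH = pKa + log(n_C6H5O-/n_C6H5OH) = 9.959 + log(0.166/0.351) = 9.959 + (-0.325)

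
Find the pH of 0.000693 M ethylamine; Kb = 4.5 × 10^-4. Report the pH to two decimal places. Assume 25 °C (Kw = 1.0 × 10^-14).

C2H5NH2 + H2O ⇌ C2H5NH3+ + OH-
Kb = x²/(0.000693 − x) = 4.5 × 10^-4
Here C₀/Kb ≈ 1.54, so the small-x approximation fails. Use the quadratic:
x = [−0.00045 + √(0.00045² + 1.25e-06)]/2 = 3.77 × 10^-4 M
pOH = −log(3.77 × 10^-4) = 3.42; pH = 14.00 − 3.42 = 10.58

pH = 10.58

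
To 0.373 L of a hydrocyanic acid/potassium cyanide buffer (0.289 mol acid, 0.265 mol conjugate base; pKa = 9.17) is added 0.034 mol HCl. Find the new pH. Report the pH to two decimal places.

pH = 9.02

Added H+ converts CN- to HCN: HCN → 0.323 mol, CN- → 0.231 mol.
pH = pKa + log([A⁻]/[HA]) = 9.17 + log(0.231/0.323) = 9.17 -0.146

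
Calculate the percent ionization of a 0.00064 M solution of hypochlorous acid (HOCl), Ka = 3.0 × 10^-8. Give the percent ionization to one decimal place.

HOCl ⇌ OCl- + H+; let x = [H+] at equilibrium.
x ≈ √(Ka·C₀) = √(3.0 × 10^-8 × 0.00064) = 4.38 × 10^-6 M
% ionization = x/C₀ × 100% = 4.38 × 10^-6/0.00064 × 100% = 0.7%

0.7%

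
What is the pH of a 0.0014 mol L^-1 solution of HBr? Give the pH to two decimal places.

pH = 2.85

HBr is a strong acid and dissociates completely, so [H+] = 0.0014 M.
pH = -log(0.0014) = 2.85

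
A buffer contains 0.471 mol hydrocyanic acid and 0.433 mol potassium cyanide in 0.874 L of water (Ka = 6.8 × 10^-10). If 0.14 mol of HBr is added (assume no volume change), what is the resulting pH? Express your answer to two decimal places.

pH = 8.85

Added H+ converts CN- to HCN: HCN → 0.611 mol, CN- → 0.293 mol.
pKa = −log(6.8 × 10^-10) = 9.167
pH = pKa + log(n_CN-/n_HCN) = 9.167 + log(0.293/0.611) = 9.167 + (-0.319)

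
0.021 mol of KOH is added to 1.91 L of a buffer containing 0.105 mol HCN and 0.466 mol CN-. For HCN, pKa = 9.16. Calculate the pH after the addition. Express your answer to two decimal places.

pH = 9.92

After neutralization: n(HCN) = 0.084 mol, n(CN-) = 0.487 mol.
pH = pKa + log(n_CN-/n_HCN) = 9.16 + log(0.487/0.084) = 9.16 + (+0.763)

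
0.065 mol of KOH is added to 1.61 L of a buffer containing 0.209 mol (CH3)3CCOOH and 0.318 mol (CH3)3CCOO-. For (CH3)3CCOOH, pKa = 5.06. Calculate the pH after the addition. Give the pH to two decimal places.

pH = 5.48

OH- converts (CH3)3CCOOH to (CH3)3CCOO-: (CH3)3CCOOH → 0.144 mol, (CH3)3CCOO- → 0.383 mol.
pH = pKa + log([A⁻]/[HA]) = 5.06 + log(0.383/0.144) = 5.06 +0.425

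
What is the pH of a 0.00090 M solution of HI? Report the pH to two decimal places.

pH = 3.05

HI is a strong acid and dissociates completely, so [H+] = 0.00090 M.
pH = -log(0.0009) = 3.05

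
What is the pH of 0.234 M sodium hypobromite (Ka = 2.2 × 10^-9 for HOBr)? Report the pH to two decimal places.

OBr- is the conjugate base of the weak acid HOBr.
Kb = Kw/Ka = 1.0×10^-14 / 2.2 × 10^-9 = 4.55 × 10^-6
Kb = x²/(0.234 − x) = 4.55 × 10^-6
Neglecting x in the denominator: x = √(4.55 × 10^-6 × 0.234) = 1.03 × 10^-3 M
pOH = −log(1.03 × 10^-3) = 2.99; pH = 14.00 − 2.99 = 11.01

pH = 11.01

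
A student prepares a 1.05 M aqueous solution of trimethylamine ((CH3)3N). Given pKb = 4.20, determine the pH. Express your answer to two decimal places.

(CH3)3N + H2O ⇌ (CH3)3NH+ + OH-
Kb = 10^(−4.20) = 6.31 × 10^-5
Kb = [OH-]²/(1.05 − [OH-]) = 6.31 × 10^-5
Assume [OH-] ≪ 1.05: [OH-] ≈ √(6.31 × 10^-5 × 1.05) = 8.14 × 10^-3 M
([OH-]/C₀ = 0.78% < 5%, so the approximation holds.)
pOH = −log(8.14 × 10^-3) = 2.09; pH = 14.00 − 2.09 = 11.91

pH = 11.91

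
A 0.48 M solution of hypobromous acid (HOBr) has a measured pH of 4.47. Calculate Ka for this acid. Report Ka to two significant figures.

[H+] = 10^(-4.47) = 3.39 × 10^-5 M
At equilibrium [HA] = 0.48 − 3.39 × 10^-5 = 4.80 × 10^-1 M
Ka = [H+][A-]/[HA] = (3.39 × 10^-5)² / 4.80 × 10^-1 = 2.4 × 10^-9

Ka = 2.4 × 10^-9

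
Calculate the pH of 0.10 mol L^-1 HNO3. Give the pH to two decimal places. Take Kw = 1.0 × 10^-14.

HNO3 is a strong acid and dissociates completely, so [H+] = 0.10 M.
pH = -log(0.1) = 1.00

pH = 1.00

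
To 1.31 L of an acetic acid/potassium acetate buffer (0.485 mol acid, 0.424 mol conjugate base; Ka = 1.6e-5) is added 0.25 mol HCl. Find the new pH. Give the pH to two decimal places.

After neutralization: n(CH3COOH) = 0.735 mol, n(CH3COO-) = 0.174 mol.
pKa = −log(1.6 × 10^-5) = 4.796
pH = pKa + log([A⁻]/[HA]) = 4.796 + log(0.174/0.735) = 4.796 -0.626

pH = 4.17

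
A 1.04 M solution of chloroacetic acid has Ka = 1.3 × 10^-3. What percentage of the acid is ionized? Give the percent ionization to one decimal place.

3.5%

ClCH2COOH ⇌ ClCH2COO- + H+; let x = [H+] at equilibrium.
x ≈ √(Ka·C₀) = √(1.3 × 10^-3 × 1.04) = 3.68 × 10^-2 M
% ionization = x/C₀ × 100% = 3.68 × 10^-2/1.04 × 100% = 3.5%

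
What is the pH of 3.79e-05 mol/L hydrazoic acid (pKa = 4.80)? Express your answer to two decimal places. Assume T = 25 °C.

HN3 ⇌ N3- + H+
Ka = 10^(−4.80) = 1.58 × 10^-5
Ka = [H+]²/(3.79e-05 − [H+]) = 1.58 × 10^-5
Here C₀/Ka ≈ 2.4, so the small-[H+] approximation fails. Use the quadratic:
[H+] = (−Ka + √(Ka² + 4·Ka·C₀))/2 = 1.78 × 10^-5 M
pH = −log[H+] = −log(1.78 × 10^-5) = 4.75

pH = 4.75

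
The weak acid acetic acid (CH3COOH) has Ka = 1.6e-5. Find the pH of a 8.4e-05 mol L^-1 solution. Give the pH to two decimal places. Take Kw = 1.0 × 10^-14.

CH3COOH ⇌ CH3COO- + H+
Let x = [H+] at equilibrium. Ka = x²/(8.4e-05 − x).
x is not negligible relative to C₀; solve x² + 1.6e-05·x − 1.34e-09 = 0.
x = [−1.6e-05 + √(1.6e-05² + 5.38e-09)]/2 = 2.95 × 10^-5 M
pH = −log(2.95 × 10^-5) = 4.53

pH = 4.53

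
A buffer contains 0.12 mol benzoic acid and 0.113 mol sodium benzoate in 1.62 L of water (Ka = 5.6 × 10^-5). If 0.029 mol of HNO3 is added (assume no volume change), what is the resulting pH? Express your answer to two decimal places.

pH = 4.00

After neutralization: n(C6H5COOH) = 0.149 mol, n(C6H5COO-) = 0.084 mol.
pKa = −log(5.6 × 10^-5) = 4.252
pH = pKa + log([A⁻]/[HA]) = 4.252 + log(0.084/0.149) = 4.252 -0.249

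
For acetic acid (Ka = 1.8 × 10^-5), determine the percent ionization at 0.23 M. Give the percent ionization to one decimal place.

CH3COOH ⇌ CH3COO- + H+; let x = [H+] at equilibrium.
x ≈ √(Ka·C₀) = √(1.8 × 10^-5 × 0.23) = 2.03 × 10^-3 M
Fraction ionized = 2.03 × 10^-3 / 0.23 = 0.0088 → 0.9%

0.9%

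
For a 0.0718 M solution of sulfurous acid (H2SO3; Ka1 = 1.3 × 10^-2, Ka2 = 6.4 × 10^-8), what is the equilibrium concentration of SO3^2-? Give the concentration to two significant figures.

First ionization gives [H+] ≈ [HSO3-] = 2.47 × 10^-2 M.
Second step: Ka2 = [H+][SO3^2-]/[HSO3-] ≈ [SO3^2-] (since [H+] ≈ [HSO3-]).
So [SO3^2-] ≈ Ka2.

6.4 × 10^-8 M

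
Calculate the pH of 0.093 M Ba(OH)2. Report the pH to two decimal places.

Ba(OH)2 is a strong base (each formula unit releases 2 OH-); [OH-] = 0.186 M.
pOH = -log(0.186) = 0.73
pH = 14.00 - 0.73 = 13.27

pH = 13.27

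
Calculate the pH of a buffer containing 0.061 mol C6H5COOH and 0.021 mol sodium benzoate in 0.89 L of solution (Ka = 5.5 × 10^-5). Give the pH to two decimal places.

pKa = −log(5.5 × 10^-5) = 4.260
Using pH = pKa + log([base]/[acid]) with [base]/[acid] = 0.021/0.061:
pH = 4.260 + (-0.463) = 3.80

pH = 3.80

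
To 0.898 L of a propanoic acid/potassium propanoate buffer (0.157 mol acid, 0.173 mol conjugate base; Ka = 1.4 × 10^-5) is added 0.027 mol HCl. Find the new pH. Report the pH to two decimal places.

pH = 4.75

Added H+ converts CH3CH2COO- to CH3CH2COOH: CH3CH2COOH → 0.184 mol, CH3CH2COO- → 0.146 mol.
pKa = −log(1.4 × 10^-5) = 4.854
pH = pKa + log(n_CH3CH2COO-/n_CH3CH2COOH) = 4.854 + log(0.146/0.184) = 4.854 + (-0.100)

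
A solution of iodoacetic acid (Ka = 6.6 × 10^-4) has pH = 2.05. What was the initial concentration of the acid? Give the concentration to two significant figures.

C₀ = 1.3 × 10^-1 M

[H+] = 10^(-2.05) = 8.91 × 10^-3 M = x
Ka = x²/(C₀ − x) ⇒ C₀ = x + x²/Ka
C₀ = 8.91 × 10^-3 + (8.91 × 10^-3)²/(6.6 × 10^-4) = 1.29 × 10^-1 M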